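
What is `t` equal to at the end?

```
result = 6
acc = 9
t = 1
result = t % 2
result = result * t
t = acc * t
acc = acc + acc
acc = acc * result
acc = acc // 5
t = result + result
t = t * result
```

2

result = 1%2 = 1
result = 1*1 = 1
t = 9*1 = 9
acc = 9+9 = 18
acc = 18*1 = 18
acc = 18//5 = 3
t = 1+1 = 2
t = 2*1 = 2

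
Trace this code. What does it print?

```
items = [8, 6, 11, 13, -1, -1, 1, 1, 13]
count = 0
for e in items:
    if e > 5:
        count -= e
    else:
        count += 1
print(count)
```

-47

e=8: >5, count = 0-8 = -8
e=6: >5, count = (-8)-6 = -14
e=11: >5, count = (-14)-11 = -25
e=13: >5, count = (-25)-13 = -38
e=-1: not >5, count = (-38)+1 = -37
e=-1: not >5, count = (-37)+1 = -36
e=1: not >5, count = (-36)+1 = -35
e=1: not >5, count = (-35)+1 = -34
e=13: >5, count = (-34)-13 = -47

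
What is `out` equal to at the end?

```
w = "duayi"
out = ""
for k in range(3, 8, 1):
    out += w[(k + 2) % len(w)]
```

k=3: add w[0]='d' → 'd'
k=4: add w[1]='u' → 'du'
k=5: add w[2]='a' → 'dua'
k=6: add w[3]='y' → 'duay'
k=7: add w[4]='i' → 'duayi'

'duayi'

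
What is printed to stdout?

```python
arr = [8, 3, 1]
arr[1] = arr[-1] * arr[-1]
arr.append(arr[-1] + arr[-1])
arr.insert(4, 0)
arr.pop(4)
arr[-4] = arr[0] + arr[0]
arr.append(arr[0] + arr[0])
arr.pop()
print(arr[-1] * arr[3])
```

4

arr[1] = arr[-1]*arr[-1] = 1*1 = 1 → [8, 1, 1]
append arr[-1]+arr[-1] = 1+1 = 2 → [8, 1, 1, 2]
insert 0 at 4 → [8, 1, 1, 2, 0]
pop(4) removes 0 → [8, 1, 1, 2]
arr[-4] = arr[0]+arr[0] = 8+8 = 16 → [16, 1, 1, 2]
append arr[0]+arr[0] = 16+16 = 32 → [16, 1, 1, 2, 32]
pop() removes 32 → [16, 1, 1, 2]
arr[-1]*arr[3] = 2*2 = 4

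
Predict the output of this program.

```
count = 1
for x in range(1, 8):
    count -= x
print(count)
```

x=1: count = 1-1 = 0
x=2: count = 0-2 = -2
x=3: count = (-2)-3 = -5
x=4: count = (-5)-4 = -9
x=5: count = (-9)-5 = -14
x=6: count = (-14)-6 = -20
x=7: count = (-20)-7 = -27

-27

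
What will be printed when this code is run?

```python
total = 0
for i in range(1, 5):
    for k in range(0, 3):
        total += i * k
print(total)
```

30

i=1,k=0: total = 0+0 = 0
i=1,k=1: total = 0+1 = 1
i=1,k=2: total = 1+2 = 3
i=2,k=0: total = 3+0 = 3
i=2,k=1: total = 3+2 = 5
i=2,k=2: total = 5+4 = 9
i=3,k=0: total = 9+0 = 9
i=3,k=1: total = 9+3 = 12
i=3,k=2: total = 12+6 = 18
i=4,k=0: total = 18+0 = 18
i=4,k=1: total = 18+4 = 22
i=4,k=2: total = 22+8 = 30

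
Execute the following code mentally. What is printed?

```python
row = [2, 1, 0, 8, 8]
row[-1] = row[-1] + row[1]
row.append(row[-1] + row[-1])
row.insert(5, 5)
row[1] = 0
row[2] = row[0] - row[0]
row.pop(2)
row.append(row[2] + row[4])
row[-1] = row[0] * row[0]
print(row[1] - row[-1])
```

-4

row[-1] = row[-1]+row[1] = 8+1 = 9 → [2, 1, 0, 8, 9]
append row[-1]+row[-1] = 9+9 = 18 → [2, 1, 0, 8, 9, 18]
insert 5 at 5 → [2, 1, 0, 8, 9, 5, 18]
row[1] = 0 → [2, 0, 0, 8, 9, 5, 18]
row[2] = row[0]-row[0] = 2-2 = 0 → [2, 0, 0, 8, 9, 5, 18]
pop(2) removes 0 → [2, 0, 8, 9, 5, 18]
append row[2]+row[4] = 8+5 = 13 → [2, 0, 8, 9, 5, 18, 13]
row[-1] = row[0]*row[0] = 2*2 = 4 → [2, 0, 8, 9, 5, 18, 4]
row[1]-row[-1] = 0-4 = -4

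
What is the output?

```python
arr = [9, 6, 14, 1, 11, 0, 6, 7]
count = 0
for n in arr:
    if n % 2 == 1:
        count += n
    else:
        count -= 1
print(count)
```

n=9: odd, count = 0+9 = 9
n=6: not odd, count = 9-1 = 8
n=14: not odd, count = 8-1 = 7
n=1: odd, count = 7+1 = 8
n=11: odd, count = 8+11 = 19
n=0: not odd, count = 19-1 = 18
n=6: not odd, count = 18-1 = 17
n=7: odd, count = 17+7 = 24

24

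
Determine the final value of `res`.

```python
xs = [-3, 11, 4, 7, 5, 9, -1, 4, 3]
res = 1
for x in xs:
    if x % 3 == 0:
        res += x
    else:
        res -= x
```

x=-3: %3==0, res = 1+(-3) = -2
x=11: not %3==0, res = (-2)-11 = -13
x=4: not %3==0, res = (-13)-4 = -17
x=7: not %3==0, res = (-17)-7 = -24
x=5: not %3==0, res = (-24)-5 = -29
x=9: %3==0, res = (-29)+9 = -20
x=-1: not %3==0, res = (-20)-(-1) = -19
x=4: not %3==0, res = (-19)-4 = -23
x=3: %3==0, res = (-23)+3 = -20

-20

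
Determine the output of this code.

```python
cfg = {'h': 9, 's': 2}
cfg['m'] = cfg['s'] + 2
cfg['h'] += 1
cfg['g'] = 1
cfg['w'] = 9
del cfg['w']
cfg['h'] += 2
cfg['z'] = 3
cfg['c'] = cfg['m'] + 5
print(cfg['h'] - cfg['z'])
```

cfg['m'] = cfg['s']+2 = 4 → {'h': 9, 's': 2, 'm': 4}
cfg['h'] = 9+1 = 10 → {'h': 10, 's': 2, 'm': 4}
cfg['g'] = 1 → {'h': 10, 's': 2, 'm': 4, 'g': 1}
cfg['w'] = 9 → {'h': 10, 's': 2, 'm': 4, 'g': 1, 'w': 9}
del 'w' → {'h': 10, 's': 2, 'm': 4, 'g': 1}
cfg['h'] = 10+2 = 12 → {'h': 12, 's': 2, 'm': 4, 'g': 1}
cfg['z'] = 3 → {'h': 12, 's': 2, 'm': 4, 'g': 1, 'z': 3}
cfg['c'] = cfg['m']+5 = 9 → {'h': 12, 's': 2, 'm': 4, 'g': 1, 'z': 3, 'c': 9}
cfg['h']-cfg['z'] = 12-3 = 9

9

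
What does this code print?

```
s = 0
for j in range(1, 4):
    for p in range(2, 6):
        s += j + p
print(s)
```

j=1,p=2: s = 0+3 = 3
j=1,p=3: s = 3+4 = 7
j=1,p=4: s = 7+5 = 12
j=1,p=5: s = 12+6 = 18
j=2,p=2: s = 18+4 = 22
j=2,p=3: s = 22+5 = 27
j=2,p=4: s = 27+6 = 33
j=2,p=5: s = 33+7 = 40
j=3,p=2: s = 40+5 = 45
j=3,p=3: s = 45+6 = 51
j=3,p=4: s = 51+7 = 58
j=3,p=5: s = 58+8 = 66

66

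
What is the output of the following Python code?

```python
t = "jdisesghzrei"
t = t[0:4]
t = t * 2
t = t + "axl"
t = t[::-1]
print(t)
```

lxasidjsidj

slice [0:4] → 'jdis'
repeat ×2 → 'jdisjdis'
+ 'axl' → 'jdisjdisaxl'
reverse → 'lxasidjsidj'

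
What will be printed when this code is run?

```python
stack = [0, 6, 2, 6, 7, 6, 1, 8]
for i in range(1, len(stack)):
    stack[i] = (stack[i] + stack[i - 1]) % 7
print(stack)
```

i=1: stack[1] = (6+0)%7 = 6 → [0, 6, 2, 6, 7, 6, 1, 8]
i=2: stack[2] = (2+6)%7 = 1 → [0, 6, 1, 6, 7, 6, 1, 8]
i=3: stack[3] = (6+1)%7 = 0 → [0, 6, 1, 0, 7, 6, 1, 8]
i=4: stack[4] = (7+0)%7 = 0 → [0, 6, 1, 0, 0, 6, 1, 8]
i=5: stack[5] = (6+0)%7 = 6 → [0, 6, 1, 0, 0, 6, 1, 8]
i=6: stack[6] = (1+6)%7 = 0 → [0, 6, 1, 0, 0, 6, 0, 8]
i=7: stack[7] = (8+0)%7 = 1 → [0, 6, 1, 0, 0, 6, 0, 1]

[0, 6, 1, 0, 0, 6, 0, 1]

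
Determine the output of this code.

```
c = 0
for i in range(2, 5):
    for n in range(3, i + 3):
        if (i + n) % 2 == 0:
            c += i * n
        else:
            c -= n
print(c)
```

57

i=2,n=3: odd sum, c = 0-3 = -3
i=2,n=4: even sum, c = (-3)+8 = 5
i=3,n=3: even sum, c = 5+9 = 14
i=3,n=4: odd sum, c = 14-4 = 10
i=3,n=5: even sum, c = 10+15 = 25
i=4,n=3: odd sum, c = 25-3 = 22
i=4,n=4: even sum, c = 22+16 = 38
i=4,n=5: odd sum, c = 38-5 = 33
i=4,n=6: even sum, c = 33+24 = 57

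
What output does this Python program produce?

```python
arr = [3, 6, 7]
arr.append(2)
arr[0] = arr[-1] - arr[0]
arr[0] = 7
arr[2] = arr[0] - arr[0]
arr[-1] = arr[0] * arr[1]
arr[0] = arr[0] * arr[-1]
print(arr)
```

[294, 6, 0, 42]

append 2 → [3, 6, 7, 2]
arr[0] = arr[-1]-arr[0] = 2-3 = -1 → [-1, 6, 7, 2]
arr[0] = 7 → [7, 6, 7, 2]
arr[2] = arr[0]-arr[0] = 7-7 = 0 → [7, 6, 0, 2]
arr[-1] = arr[0]*arr[1] = 7*6 = 42 → [7, 6, 0, 42]
arr[0] = arr[0]*arr[-1] = 7*42 = 294 → [294, 6, 0, 42]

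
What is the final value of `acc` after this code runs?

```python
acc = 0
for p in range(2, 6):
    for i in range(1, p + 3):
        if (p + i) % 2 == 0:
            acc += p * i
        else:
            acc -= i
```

136

p=2,i=1: odd sum, acc = 0-1 = -1
p=2,i=2: even sum, acc = (-1)+4 = 3
p=2,i=3: odd sum, acc = 3-3 = 0
p=2,i=4: even sum, acc = 0+8 = 8
p=3,i=1: even sum, acc = 8+3 = 11
p=3,i=2: odd sum, acc = 11-2 = 9
p=3,i=3: even sum, acc = 9+9 = 18
p=3,i=4: odd sum, acc = 18-4 = 14
p=3,i=5: even sum, acc = 14+15 = 29
p=4,i=1: odd sum, acc = 29-1 = 28
p=4,i=2: even sum, acc = 28+8 = 36
p=4,i=3: odd sum, acc = 36-3 = 33
p=4,i=4: even sum, acc = 33+16 = 49
p=4,i=5: odd sum, acc = 49-5 = 44
p=4,i=6: even sum, acc = 44+24 = 68
p=5,i=1: even sum, acc = 68+5 = 73
p=5,i=2: odd sum, acc = 73-2 = 71
p=5,i=3: even sum, acc = 71+15 = 86
p=5,i=4: odd sum, acc = 86-4 = 82
p=5,i=5: even sum, acc = 82+25 = 107
p=5,i=6: odd sum, acc = 107-6 = 101
p=5,i=7: even sum, acc = 101+35 = 136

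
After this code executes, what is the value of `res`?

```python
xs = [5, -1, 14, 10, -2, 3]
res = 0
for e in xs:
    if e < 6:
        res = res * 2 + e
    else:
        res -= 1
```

27

e=5: <6, res = 0*2+5 = 5
e=-1: <6, res = 5*2+(-1) = 9
e=14: not <6, res = 9-1 = 8
e=10: not <6, res = 8-1 = 7
e=-2: <6, res = 7*2+(-2) = 12
e=3: <6, res = 12*2+3 = 27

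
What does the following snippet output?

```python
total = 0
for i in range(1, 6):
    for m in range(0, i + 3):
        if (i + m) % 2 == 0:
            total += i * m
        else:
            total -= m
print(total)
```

i=1,m=0: odd sum, total = 0-0 = 0
i=1,m=1: even sum, total = 0+1 = 1
i=1,m=2: odd sum, total = 1-2 = -1
i=1,m=3: even sum, total = (-1)+3 = 2
i=2,m=0: even sum, total = 2+0 = 2
i=2,m=1: odd sum, total = 2-1 = 1
i=2,m=2: even sum, total = 1+4 = 5
i=2,m=3: odd sum, total = 5-3 = 2
i=2,m=4: even sum, total = 2+8 = 10
i=3,m=0: odd sum, total = 10-0 = 10
i=3,m=1: even sum, total = 10+3 = 13
i=3,m=2: odd sum, total = 13-2 = 11
i=3,m=3: even sum, total = 11+9 = 20
i=3,m=4: odd sum, total = 20-4 = 16
i=3,m=5: even sum, total = 16+15 = 31
i=4,m=0: even sum, total = 31+0 = 31
i=4,m=1: odd sum, total = 31-1 = 30
i=4,m=2: even sum, total = 30+8 = 38
i=4,m=3: odd sum, total = 38-3 = 35
i=4,m=4: even sum, total = 35+16 = 51
i=4,m=5: odd sum, total = 51-5 = 46
i=4,m=6: even sum, total = 46+24 = 70
i=5,m=0: odd sum, total = 70-0 = 70
i=5,m=1: even sum, total = 70+5 = 75
i=5,m=2: odd sum, total = 75-2 = 73
i=5,m=3: even sum, total = 73+15 = 88
i=5,m=4: odd sum, total = 88-4 = 84
i=5,m=5: even sum, total = 84+25 = 109
i=5,m=6: odd sum, total = 109-6 = 103
i=5,m=7: even sum, total = 103+35 = 138

138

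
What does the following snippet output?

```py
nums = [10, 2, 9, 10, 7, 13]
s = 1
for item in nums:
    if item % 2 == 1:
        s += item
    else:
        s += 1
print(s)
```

33

item=10: not odd, s = 1+1 = 2
item=2: not odd, s = 2+1 = 3
item=9: odd, s = 3+9 = 12
item=10: not odd, s = 12+1 = 13
item=7: odd, s = 13+7 = 20
item=13: odd, s = 20+13 = 33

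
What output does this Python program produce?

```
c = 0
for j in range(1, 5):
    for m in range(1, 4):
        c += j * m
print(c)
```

60

j=1,m=1: c = 0+1 = 1
j=1,m=2: c = 1+2 = 3
j=1,m=3: c = 3+3 = 6
j=2,m=1: c = 6+2 = 8
j=2,m=2: c = 8+4 = 12
j=2,m=3: c = 12+6 = 18
j=3,m=1: c = 18+3 = 21
j=3,m=2: c = 21+6 = 27
j=3,m=3: c = 27+9 = 36
j=4,m=1: c = 36+4 = 40
j=4,m=2: c = 40+8 = 48
j=4,m=3: c = 48+12 = 60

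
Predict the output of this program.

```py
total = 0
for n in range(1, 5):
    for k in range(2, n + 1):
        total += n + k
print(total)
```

n=2,k=2: total = 0+4 = 4
n=3,k=2: total = 4+5 = 9
n=3,k=3: total = 9+6 = 15
n=4,k=2: total = 15+6 = 21
n=4,k=3: total = 21+7 = 28
n=4,k=4: total = 28+8 = 36

36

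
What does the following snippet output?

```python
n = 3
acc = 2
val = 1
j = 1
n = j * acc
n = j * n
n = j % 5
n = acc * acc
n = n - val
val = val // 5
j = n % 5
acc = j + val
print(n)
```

3

n = 1*2 = 2
n = 1*2 = 2
n = 1%5 = 1
n = 2*2 = 4
n = 4-1 = 3
val = 1//5 = 0
j = 3%5 = 3
acc = 3+0 = 3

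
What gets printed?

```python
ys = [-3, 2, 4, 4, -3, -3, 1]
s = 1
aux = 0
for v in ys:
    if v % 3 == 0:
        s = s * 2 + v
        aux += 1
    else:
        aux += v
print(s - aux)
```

v=-3: %3==0, s = 1*2+(-3) = -1; aux=1
v=2: not %3==0; aux=3
v=4: not %3==0; aux=7
v=4: not %3==0; aux=11
v=-3: %3==0, s = (-1)*2+(-3) = -5; aux=12
v=-3: %3==0, s = (-5)*2+(-3) = -13; aux=13
v=1: not %3==0; aux=14
s-aux = (-13)-14 = -27

-27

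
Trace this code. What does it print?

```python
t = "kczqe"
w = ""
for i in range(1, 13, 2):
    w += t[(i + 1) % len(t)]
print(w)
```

zecqkz

i=1: add t[2]='z' → 'z'
i=3: add t[4]='e' → 'ze'
i=5: add t[1]='c' → 'zec'
i=7: add t[3]='q' → 'zecq'
i=9: add t[0]='k' → 'zecqk'
i=11: add t[2]='z' → 'zecqkz'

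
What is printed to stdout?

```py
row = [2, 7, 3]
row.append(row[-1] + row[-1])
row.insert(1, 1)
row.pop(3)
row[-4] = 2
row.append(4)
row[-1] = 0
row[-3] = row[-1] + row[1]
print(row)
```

[2, 1, 1, 6, 0]

append row[-1]+row[-1] = 3+3 = 6 → [2, 7, 3, 6]
insert 1 at 1 → [2, 1, 7, 3, 6]
pop(3) removes 3 → [2, 1, 7, 6]
row[-4] = 2 → [2, 1, 7, 6]
append 4 → [2, 1, 7, 6, 4]
row[-1] = 0 → [2, 1, 7, 6, 0]
row[-3] = row[-1]+row[1] = 0+1 = 1 → [2, 1, 1, 6, 0]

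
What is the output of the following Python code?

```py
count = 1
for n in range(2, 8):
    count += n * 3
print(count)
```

82

n=2: count = 1+2*3 = 7
n=3: count = 7+3*3 = 16
n=4: count = 16+4*3 = 28
n=5: count = 28+5*3 = 43
n=6: count = 43+6*3 = 61
n=7: count = 61+7*3 = 82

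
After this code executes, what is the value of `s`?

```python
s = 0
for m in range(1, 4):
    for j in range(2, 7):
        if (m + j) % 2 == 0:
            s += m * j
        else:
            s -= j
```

m=1,j=2: odd sum, s = 0-2 = -2
m=1,j=3: even sum, s = (-2)+3 = 1
m=1,j=4: odd sum, s = 1-4 = -3
m=1,j=5: even sum, s = (-3)+5 = 2
m=1,j=6: odd sum, s = 2-6 = -4
m=2,j=2: even sum, s = (-4)+4 = 0
m=2,j=3: odd sum, s = 0-3 = -3
m=2,j=4: even sum, s = (-3)+8 = 5
m=2,j=5: odd sum, s = 5-5 = 0
m=2,j=6: even sum, s = 0+12 = 12
m=3,j=2: odd sum, s = 12-2 = 10
m=3,j=3: even sum, s = 10+9 = 19
m=3,j=4: odd sum, s = 19-4 = 15
m=3,j=5: even sum, s = 15+15 = 30
m=3,j=6: odd sum, s = 30-6 = 24

24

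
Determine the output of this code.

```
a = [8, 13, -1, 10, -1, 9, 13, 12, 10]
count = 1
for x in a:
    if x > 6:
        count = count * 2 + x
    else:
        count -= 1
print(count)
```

x=8: >6, count = 1*2+8 = 10
x=13: >6, count = 10*2+13 = 33
x=-1: not >6, count = 33-1 = 32
x=10: >6, count = 32*2+10 = 74
x=-1: not >6, count = 74-1 = 73
x=9: >6, count = 73*2+9 = 155
x=13: >6, count = 155*2+13 = 323
x=12: >6, count = 323*2+12 = 658
x=10: >6, count = 658*2+10 = 1326

1326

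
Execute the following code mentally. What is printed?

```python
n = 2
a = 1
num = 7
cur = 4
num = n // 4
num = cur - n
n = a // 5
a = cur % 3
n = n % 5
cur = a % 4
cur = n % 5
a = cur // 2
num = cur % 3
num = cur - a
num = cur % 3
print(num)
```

0

num = 2//4 = 0
num = 4-2 = 2
n = 1//5 = 0
a = 4%3 = 1
n = 0%5 = 0
cur = 1%4 = 1
cur = 0%5 = 0
a = 0//2 = 0
num = 0%3 = 0
num = 0-0 = 0
num = 0%3 = 0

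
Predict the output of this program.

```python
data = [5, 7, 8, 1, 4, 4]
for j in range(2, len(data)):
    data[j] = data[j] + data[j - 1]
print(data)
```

j=2: data[2] = 8+7 = 15 → [5, 7, 15, 1, 4, 4]
j=3: data[3] = 1+15 = 16 → [5, 7, 15, 16, 4, 4]
j=4: data[4] = 4+16 = 20 → [5, 7, 15, 16, 20, 4]
j=5: data[5] = 4+20 = 24 → [5, 7, 15, 16, 20, 24]

[5, 7, 15, 16, 20, 24]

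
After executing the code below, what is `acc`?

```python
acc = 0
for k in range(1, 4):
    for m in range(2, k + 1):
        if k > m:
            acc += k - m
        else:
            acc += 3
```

7

k=2,m=2: not 2>2, acc = 0+3 = 3
k=3,m=2: 3>2, acc = 3+1 = 4
k=3,m=3: not 3>3, acc = 4+3 = 7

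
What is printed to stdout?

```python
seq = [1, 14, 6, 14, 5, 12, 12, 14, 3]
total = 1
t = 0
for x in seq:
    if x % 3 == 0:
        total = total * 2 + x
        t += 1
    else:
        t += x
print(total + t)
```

191

x=1: not %3==0; t=1
x=14: not %3==0; t=15
x=6: %3==0, total = 1*2+6 = 8; t=16
x=14: not %3==0; t=30
x=5: not %3==0; t=35
x=12: %3==0, total = 8*2+12 = 28; t=36
x=12: %3==0, total = 28*2+12 = 68; t=37
x=14: not %3==0; t=51
x=3: %3==0, total = 68*2+3 = 139; t=52
total+t = 139+52 = 191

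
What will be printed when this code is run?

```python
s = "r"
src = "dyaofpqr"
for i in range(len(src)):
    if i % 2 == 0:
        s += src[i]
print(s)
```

i=0: add 'd' → 'rd'
i=1: skip
i=2: add 'a' → 'rda'
i=3: skip
i=4: add 'f' → 'rdaf'
i=5: skip
i=6: add 'q' → 'rdafq'
i=7: skip

rdafq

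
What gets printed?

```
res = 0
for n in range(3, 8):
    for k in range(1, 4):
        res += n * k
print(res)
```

150

n=3,k=1: res = 0+3 = 3
n=3,k=2: res = 3+6 = 9
n=3,k=3: res = 9+9 = 18
n=4,k=1: res = 18+4 = 22
n=4,k=2: res = 22+8 = 30
n=4,k=3: res = 30+12 = 42
n=5,k=1: res = 42+5 = 47
n=5,k=2: res = 47+10 = 57
n=5,k=3: res = 57+15 = 72
n=6,k=1: res = 72+6 = 78
n=6,k=2: res = 78+12 = 90
n=6,k=3: res = 90+18 = 108
n=7,k=1: res = 108+7 = 115
n=7,k=2: res = 115+14 = 129
n=7,k=3: res = 129+21 = 150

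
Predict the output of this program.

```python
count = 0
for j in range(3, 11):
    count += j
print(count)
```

j=3: count = 0+3 = 3
j=4: count = 3+4 = 7
j=5: count = 7+5 = 12
j=6: count = 12+6 = 18
j=7: count = 18+7 = 25
j=8: count = 25+8 = 33
j=9: count = 33+9 = 42
j=10: count = 42+10 = 52

52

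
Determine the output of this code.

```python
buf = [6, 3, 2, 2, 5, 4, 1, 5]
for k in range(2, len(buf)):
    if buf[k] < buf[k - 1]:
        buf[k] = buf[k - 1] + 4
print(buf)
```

[6, 3, 7, 11, 15, 19, 23, 27]

k=2: 2<3, buf[2] = 3+4 = 7 → [6, 3, 7, 2, 5, 4, 1, 5]
k=3: 2<7, buf[3] = 7+4 = 11 → [6, 3, 7, 11, 5, 4, 1, 5]
k=4: 5<11, buf[4] = 11+4 = 15 → [6, 3, 7, 11, 15, 4, 1, 5]
k=5: 4<15, buf[5] = 15+4 = 19 → [6, 3, 7, 11, 15, 19, 1, 5]
k=6: 1<19, buf[6] = 19+4 = 23 → [6, 3, 7, 11, 15, 19, 23, 5]
k=7: 5<23, buf[7] = 23+4 = 27 → [6, 3, 7, 11, 15, 19, 23, 27]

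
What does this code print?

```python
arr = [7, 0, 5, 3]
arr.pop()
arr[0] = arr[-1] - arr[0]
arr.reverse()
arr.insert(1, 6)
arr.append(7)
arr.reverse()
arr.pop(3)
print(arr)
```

[7, -2, 0, 5]

pop() removes 3 → [7, 0, 5]
arr[0] = arr[-1]-arr[0] = 5-7 = -2 → [-2, 0, 5]
reverse → [5, 0, -2]
insert 6 at 1 → [5, 6, 0, -2]
append 7 → [5, 6, 0, -2, 7]
reverse → [7, -2, 0, 6, 5]
pop(3) removes 6 → [7, -2, 0, 5]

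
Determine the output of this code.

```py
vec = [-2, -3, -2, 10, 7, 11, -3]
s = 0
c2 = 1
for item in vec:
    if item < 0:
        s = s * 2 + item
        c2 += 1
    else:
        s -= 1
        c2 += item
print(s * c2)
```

item=-2: <0, s = 0*2+(-2) = -2; c2=2
item=-3: <0, s = (-2)*2+(-3) = -7; c2=3
item=-2: <0, s = (-7)*2+(-2) = -16; c2=4
item=10: not <0, s = (-16)-1 = -17; c2=14
item=7: not <0, s = (-17)-1 = -18; c2=21
item=11: not <0, s = (-18)-1 = -19; c2=32
item=-3: <0, s = (-19)*2+(-3) = -41; c2=33
s*c2 = (-41)*33 = -1353

-1353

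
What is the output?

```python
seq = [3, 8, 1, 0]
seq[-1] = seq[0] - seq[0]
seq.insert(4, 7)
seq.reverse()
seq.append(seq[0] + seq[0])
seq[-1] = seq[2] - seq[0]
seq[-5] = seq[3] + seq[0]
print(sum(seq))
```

28

seq[-1] = seq[0]-seq[0] = 3-3 = 0 → [3, 8, 1, 0]
insert 7 at 4 → [3, 8, 1, 0, 7]
reverse → [7, 0, 1, 8, 3]
append seq[0]+seq[0] = 7+7 = 14 → [7, 0, 1, 8, 3, 14]
seq[-1] = seq[2]-seq[0] = 1-7 = -6 → [7, 0, 1, 8, 3, -6]
seq[-5] = seq[3]+seq[0] = 8+7 = 15 → [7, 15, 1, 8, 3, -6]
sum = 28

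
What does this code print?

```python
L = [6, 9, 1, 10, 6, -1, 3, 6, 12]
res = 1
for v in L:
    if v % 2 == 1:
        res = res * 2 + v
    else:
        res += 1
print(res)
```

119

v=6: not odd, res = 1+1 = 2
v=9: odd, res = 2*2+9 = 13
v=1: odd, res = 13*2+1 = 27
v=10: not odd, res = 27+1 = 28
v=6: not odd, res = 28+1 = 29
v=-1: odd, res = 29*2+(-1) = 57
v=3: odd, res = 57*2+3 = 117
v=6: not odd, res = 117+1 = 118
v=12: not odd, res = 118+1 = 119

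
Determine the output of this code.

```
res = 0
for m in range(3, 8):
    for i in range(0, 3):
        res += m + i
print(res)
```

90

m=3,i=0: res = 0+3 = 3
m=3,i=1: res = 3+4 = 7
m=3,i=2: res = 7+5 = 12
m=4,i=0: res = 12+4 = 16
m=4,i=1: res = 16+5 = 21
m=4,i=2: res = 21+6 = 27
m=5,i=0: res = 27+5 = 32
m=5,i=1: res = 32+6 = 38
m=5,i=2: res = 38+7 = 45
m=6,i=0: res = 45+6 = 51
m=6,i=1: res = 51+7 = 58
m=6,i=2: res = 58+8 = 66
m=7,i=0: res = 66+7 = 73
m=7,i=1: res = 73+8 = 81
m=7,i=2: res = 81+9 = 90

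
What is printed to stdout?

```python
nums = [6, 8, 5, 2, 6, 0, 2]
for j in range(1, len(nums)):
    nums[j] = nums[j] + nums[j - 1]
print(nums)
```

[6, 14, 19, 21, 27, 27, 29]

j=1: nums[1] = 8+6 = 14 → [6, 14, 5, 2, 6, 0, 2]
j=2: nums[2] = 5+14 = 19 → [6, 14, 19, 2, 6, 0, 2]
j=3: nums[3] = 2+19 = 21 → [6, 14, 19, 21, 6, 0, 2]
j=4: nums[4] = 6+21 = 27 → [6, 14, 19, 21, 27, 0, 2]
j=5: nums[5] = 0+27 = 27 → [6, 14, 19, 21, 27, 27, 2]
j=6: nums[6] = 2+27 = 29 → [6, 14, 19, 21, 27, 27, 29]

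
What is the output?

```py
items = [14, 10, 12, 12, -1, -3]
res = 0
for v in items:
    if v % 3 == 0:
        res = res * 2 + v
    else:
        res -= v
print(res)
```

-121

v=14: not %3==0, res = 0-14 = -14
v=10: not %3==0, res = (-14)-10 = -24
v=12: %3==0, res = (-24)*2+12 = -36
v=12: %3==0, res = (-36)*2+12 = -60
v=-1: not %3==0, res = (-60)-(-1) = -59
v=-3: %3==0, res = (-59)*2+(-3) = -121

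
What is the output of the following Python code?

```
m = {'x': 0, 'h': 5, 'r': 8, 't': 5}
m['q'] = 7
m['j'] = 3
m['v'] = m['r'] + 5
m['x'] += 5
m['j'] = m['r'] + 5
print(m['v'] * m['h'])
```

65

m['q'] = 7 → {'x': 0, 'h': 5, 'r': 8, 't': 5, 'q': 7}
m['j'] = 3 → {'x': 0, 'h': 5, 'r': 8, 't': 5, 'q': 7, 'j': 3}
m['v'] = m['r']+5 = 13 → {'x': 0, 'h': 5, 'r': 8, 't': 5, 'q': 7, 'j': 3, 'v': 13}
m['x'] = 0+5 = 5 → {'x': 5, 'h': 5, 'r': 8, 't': 5, 'q': 7, 'j': 3, 'v': 13}
m['j'] = m['r']+5 = 13 → {'x': 5, 'h': 5, 'r': 8, 't': 5, 'q': 7, 'j': 13, 'v': 13}
m['v']*m['h'] = 13*5 = 65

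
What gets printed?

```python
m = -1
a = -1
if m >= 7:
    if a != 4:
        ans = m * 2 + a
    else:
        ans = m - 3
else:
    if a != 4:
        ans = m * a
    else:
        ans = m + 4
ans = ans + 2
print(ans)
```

m=-1, a=-1
m >= 7 is False; a != 4 is True
→ ans = m * a = 1
ans = 1+2 = 3

3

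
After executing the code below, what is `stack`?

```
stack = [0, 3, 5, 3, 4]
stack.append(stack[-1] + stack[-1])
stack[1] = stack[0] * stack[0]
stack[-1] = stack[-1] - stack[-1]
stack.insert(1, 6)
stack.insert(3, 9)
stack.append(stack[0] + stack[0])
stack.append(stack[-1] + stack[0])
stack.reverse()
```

append stack[-1]+stack[-1] = 4+4 = 8 → [0, 3, 5, 3, 4, 8]
stack[1] = stack[0]*stack[0] = 0*0 = 0 → [0, 0, 5, 3, 4, 8]
stack[-1] = stack[-1]-stack[-1] = 8-8 = 0 → [0, 0, 5, 3, 4, 0]
insert 6 at 1 → [0, 6, 0, 5, 3, 4, 0]
insert 9 at 3 → [0, 6, 0, 9, 5, 3, 4, 0]
append stack[0]+stack[0] = 0+0 = 0 → [0, 6, 0, 9, 5, 3, 4, 0, 0]
append stack[-1]+stack[0] = 0+0 = 0 → [0, 6, 0, 9, 5, 3, 4, 0, 0, 0]
reverse → [0, 0, 0, 4, 3, 5, 9, 0, 6, 0]

[0, 0, 0, 4, 3, 5, 9, 0, 6, 0]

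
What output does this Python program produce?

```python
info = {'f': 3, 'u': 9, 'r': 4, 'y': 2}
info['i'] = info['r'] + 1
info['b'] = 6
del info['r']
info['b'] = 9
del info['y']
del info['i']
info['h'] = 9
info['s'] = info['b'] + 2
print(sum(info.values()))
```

41

info['i'] = info['r']+1 = 5 → {'f': 3, 'u': 9, 'r': 4, 'y': 2, 'i': 5}
info['b'] = 6 → {'f': 3, 'u': 9, 'r': 4, 'y': 2, 'i': 5, 'b': 6}
del 'r' → {'f': 3, 'u': 9, 'y': 2, 'i': 5, 'b': 6}
info['b'] = 9 → {'f': 3, 'u': 9, 'y': 2, 'i': 5, 'b': 9}
del 'y' → {'f': 3, 'u': 9, 'i': 5, 'b': 9}
del 'i' → {'f': 3, 'u': 9, 'b': 9}
info['h'] = 9 → {'f': 3, 'u': 9, 'b': 9, 'h': 9}
info['s'] = info['b']+2 = 11 → {'f': 3, 'u': 9, 'b': 9, 'h': 9, 's': 11}
sum of values = 41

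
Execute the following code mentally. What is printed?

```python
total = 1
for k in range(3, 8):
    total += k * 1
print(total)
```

k=3: total = 1+3*1 = 4
k=4: total = 4+4*1 = 8
k=5: total = 8+5*1 = 13
k=6: total = 13+6*1 = 19
k=7: total = 19+7*1 = 26

26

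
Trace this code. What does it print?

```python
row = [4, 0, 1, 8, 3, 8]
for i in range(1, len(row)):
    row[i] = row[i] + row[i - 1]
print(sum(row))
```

66

i=1: row[1] = 0+4 = 4 → [4, 4, 1, 8, 3, 8]
i=2: row[2] = 1+4 = 5 → [4, 4, 5, 8, 3, 8]
i=3: row[3] = 8+5 = 13 → [4, 4, 5, 13, 3, 8]
i=4: row[4] = 3+13 = 16 → [4, 4, 5, 13, 16, 8]
i=5: row[5] = 8+16 = 24 → [4, 4, 5, 13, 16, 24]
sum = 66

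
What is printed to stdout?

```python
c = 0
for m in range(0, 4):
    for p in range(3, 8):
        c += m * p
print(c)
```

150

m=0,p=3: c = 0+0 = 0
m=0,p=4: c = 0+0 = 0
m=0,p=5: c = 0+0 = 0
m=0,p=6: c = 0+0 = 0
m=0,p=7: c = 0+0 = 0
m=1,p=3: c = 0+3 = 3
m=1,p=4: c = 3+4 = 7
m=1,p=5: c = 7+5 = 12
m=1,p=6: c = 12+6 = 18
m=1,p=7: c = 18+7 = 25
m=2,p=3: c = 25+6 = 31
m=2,p=4: c = 31+8 = 39
m=2,p=5: c = 39+10 = 49
m=2,p=6: c = 49+12 = 61
m=2,p=7: c = 61+14 = 75
m=3,p=3: c = 75+9 = 84
m=3,p=4: c = 84+12 = 96
m=3,p=5: c = 96+15 = 111
m=3,p=6: c = 111+18 = 129
m=3,p=7: c = 129+21 = 150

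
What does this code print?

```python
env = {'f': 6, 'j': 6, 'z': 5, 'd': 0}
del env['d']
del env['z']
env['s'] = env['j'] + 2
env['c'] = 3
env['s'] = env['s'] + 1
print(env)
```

del 'd' → {'f': 6, 'j': 6, 'z': 5}
del 'z' → {'f': 6, 'j': 6}
env['s'] = env['j']+2 = 8 → {'f': 6, 'j': 6, 's': 8}
env['c'] = 3 → {'f': 6, 'j': 6, 's': 8, 'c': 3}
env['s'] = env['s']+1 = 9 → {'f': 6, 'j': 6, 's': 9, 'c': 3}

{'f': 6, 'j': 6, 's': 9, 'c': 3}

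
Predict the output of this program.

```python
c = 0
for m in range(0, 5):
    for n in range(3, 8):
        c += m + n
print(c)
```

m=0,n=3: c = 0+3 = 3
m=0,n=4: c = 3+4 = 7
m=0,n=5: c = 7+5 = 12
m=0,n=6: c = 12+6 = 18
m=0,n=7: c = 18+7 = 25
m=1,n=3: c = 25+4 = 29
m=1,n=4: c = 29+5 = 34
m=1,n=5: c = 34+6 = 40
m=1,n=6: c = 40+7 = 47
m=1,n=7: c = 47+8 = 55
m=2,n=3: c = 55+5 = 60
m=2,n=4: c = 60+6 = 66
m=2,n=5: c = 66+7 = 73
m=2,n=6: c = 73+8 = 81
m=2,n=7: c = 81+9 = 90
m=3,n=3: c = 90+6 = 96
m=3,n=4: c = 96+7 = 103
m=3,n=5: c = 103+8 = 111
m=3,n=6: c = 111+9 = 120
m=3,n=7: c = 120+10 = 130
m=4,n=3: c = 130+7 = 137
m=4,n=4: c = 137+8 = 145
m=4,n=5: c = 145+9 = 154
m=4,n=6: c = 154+10 = 164
m=4,n=7: c = 164+11 = 175

175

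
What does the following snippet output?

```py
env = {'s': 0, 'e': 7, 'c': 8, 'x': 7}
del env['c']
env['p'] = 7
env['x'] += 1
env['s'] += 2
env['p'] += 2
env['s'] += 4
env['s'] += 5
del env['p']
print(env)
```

{'s': 11, 'e': 7, 'x': 8}

del 'c' → {'s': 0, 'e': 7, 'x': 7}
env['p'] = 7 → {'s': 0, 'e': 7, 'x': 7, 'p': 7}
env['x'] = 7+1 = 8 → {'s': 0, 'e': 7, 'x': 8, 'p': 7}
env['s'] = 0+2 = 2 → {'s': 2, 'e': 7, 'x': 8, 'p': 7}
env['p'] = 7+2 = 9 → {'s': 2, 'e': 7, 'x': 8, 'p': 9}
env['s'] = 2+4 = 6 → {'s': 6, 'e': 7, 'x': 8, 'p': 9}
env['s'] = 6+5 = 11 → {'s': 11, 'e': 7, 'x': 8, 'p': 9}
del 'p' → {'s': 11, 'e': 7, 'x': 8}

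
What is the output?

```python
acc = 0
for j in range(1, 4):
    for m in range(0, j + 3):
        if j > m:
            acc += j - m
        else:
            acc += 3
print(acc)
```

j=1,m=0: 1>0, acc = 0+1 = 1
j=1,m=1: not 1>1, acc = 1+3 = 4
j=1,m=2: not 1>2, acc = 4+3 = 7
j=1,m=3: not 1>3, acc = 7+3 = 10
j=2,m=0: 2>0, acc = 10+2 = 12
j=2,m=1: 2>1, acc = 12+1 = 13
j=2,m=2: not 2>2, acc = 13+3 = 16
j=2,m=3: not 2>3, acc = 16+3 = 19
j=2,m=4: not 2>4, acc = 19+3 = 22
j=3,m=0: 3>0, acc = 22+3 = 25
j=3,m=1: 3>1, acc = 25+2 = 27
j=3,m=2: 3>2, acc = 27+1 = 28
j=3,m=3: not 3>3, acc = 28+3 = 31
j=3,m=4: not 3>4, acc = 31+3 = 34
j=3,m=5: not 3>5, acc = 34+3 = 37

37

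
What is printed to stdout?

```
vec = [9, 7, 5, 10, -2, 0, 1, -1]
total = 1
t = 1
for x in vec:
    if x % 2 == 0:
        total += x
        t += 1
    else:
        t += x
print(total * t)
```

225

x=9: not even; t=10
x=7: not even; t=17
x=5: not even; t=22
x=10: even, total = 1+10 = 11; t=23
x=-2: even, total = 11+(-2) = 9; t=24
x=0: even, total = 9+0 = 9; t=25
x=1: not even; t=26
x=-1: not even; t=25
total*t = 9*25 = 225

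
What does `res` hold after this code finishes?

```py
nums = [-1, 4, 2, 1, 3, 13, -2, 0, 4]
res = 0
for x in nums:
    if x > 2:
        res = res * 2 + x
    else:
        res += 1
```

x=-1: not >2, res = 0+1 = 1
x=4: >2, res = 1*2+4 = 6
x=2: not >2, res = 6+1 = 7
x=1: not >2, res = 7+1 = 8
x=3: >2, res = 8*2+3 = 19
x=13: >2, res = 19*2+13 = 51
x=-2: not >2, res = 51+1 = 52
x=0: not >2, res = 52+1 = 53
x=4: >2, res = 53*2+4 = 110

110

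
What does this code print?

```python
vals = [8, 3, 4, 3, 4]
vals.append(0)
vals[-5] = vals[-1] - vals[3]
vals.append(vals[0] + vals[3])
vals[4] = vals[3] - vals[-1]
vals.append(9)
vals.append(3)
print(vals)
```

append 0 → [8, 3, 4, 3, 4, 0]
vals[-5] = vals[-1]-vals[3] = 0-3 = -3 → [8, -3, 4, 3, 4, 0]
append vals[0]+vals[3] = 8+3 = 11 → [8, -3, 4, 3, 4, 0, 11]
vals[4] = vals[3]-vals[-1] = 3-11 = -8 → [8, -3, 4, 3, -8, 0, 11]
append 9 → [8, -3, 4, 3, -8, 0, 11, 9]
append 3 → [8, -3, 4, 3, -8, 0, 11, 9, 3]

[8, -3, 4, 3, -8, 0, 11, 9, 3]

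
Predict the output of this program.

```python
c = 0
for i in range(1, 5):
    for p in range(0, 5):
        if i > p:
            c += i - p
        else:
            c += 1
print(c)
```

i=1,p=0: 1>0, c = 0+1 = 1
i=1,p=1: not 1>1, c = 1+1 = 2
i=1,p=2: not 1>2, c = 2+1 = 3
i=1,p=3: not 1>3, c = 3+1 = 4
i=1,p=4: not 1>4, c = 4+1 = 5
i=2,p=0: 2>0, c = 5+2 = 7
i=2,p=1: 2>1, c = 7+1 = 8
i=2,p=2: not 2>2, c = 8+1 = 9
i=2,p=3: not 2>3, c = 9+1 = 10
i=2,p=4: not 2>4, c = 10+1 = 11
i=3,p=0: 3>0, c = 11+3 = 14
i=3,p=1: 3>1, c = 14+2 = 16
i=3,p=2: 3>2, c = 16+1 = 17
i=3,p=3: not 3>3, c = 17+1 = 18
i=3,p=4: not 3>4, c = 18+1 = 19
i=4,p=0: 4>0, c = 19+4 = 23
i=4,p=1: 4>1, c = 23+3 = 26
i=4,p=2: 4>2, c = 26+2 = 28
i=4,p=3: 4>3, c = 28+1 = 29
i=4,p=4: not 4>4, c = 29+1 = 30

30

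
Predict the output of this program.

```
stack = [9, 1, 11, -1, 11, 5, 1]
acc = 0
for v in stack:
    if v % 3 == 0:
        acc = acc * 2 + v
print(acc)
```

9

v=9: %3==0, acc = 0*2+9 = 9
v=1: not %3==0
v=11: not %3==0
v=-1: not %3==0
v=11: not %3==0
v=5: not %3==0
v=1: not %3==0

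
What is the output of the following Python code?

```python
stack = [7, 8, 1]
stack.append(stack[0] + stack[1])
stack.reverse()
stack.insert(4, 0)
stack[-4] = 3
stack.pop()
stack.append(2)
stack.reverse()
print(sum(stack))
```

35

append stack[0]+stack[1] = 7+8 = 15 → [7, 8, 1, 15]
reverse → [15, 1, 8, 7]
insert 0 at 4 → [15, 1, 8, 7, 0]
stack[-4] = 3 → [15, 3, 8, 7, 0]
pop() removes 0 → [15, 3, 8, 7]
append 2 → [15, 3, 8, 7, 2]
reverse → [2, 7, 8, 3, 15]
sum = 35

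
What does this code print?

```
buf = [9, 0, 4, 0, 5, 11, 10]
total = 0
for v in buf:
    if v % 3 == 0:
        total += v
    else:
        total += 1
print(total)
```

13

v=9: %3==0, total = 0+9 = 9
v=0: %3==0, total = 9+0 = 9
v=4: not %3==0, total = 9+1 = 10
v=0: %3==0, total = 10+0 = 10
v=5: not %3==0, total = 10+1 = 11
v=11: not %3==0, total = 11+1 = 12
v=10: not %3==0, total = 12+1 = 13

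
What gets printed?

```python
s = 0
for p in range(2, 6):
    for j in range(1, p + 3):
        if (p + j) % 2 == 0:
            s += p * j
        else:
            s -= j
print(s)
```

136

p=2,j=1: odd sum, s = 0-1 = -1
p=2,j=2: even sum, s = (-1)+4 = 3
p=2,j=3: odd sum, s = 3-3 = 0
p=2,j=4: even sum, s = 0+8 = 8
p=3,j=1: even sum, s = 8+3 = 11
p=3,j=2: odd sum, s = 11-2 = 9
p=3,j=3: even sum, s = 9+9 = 18
p=3,j=4: odd sum, s = 18-4 = 14
p=3,j=5: even sum, s = 14+15 = 29
p=4,j=1: odd sum, s = 29-1 = 28
p=4,j=2: even sum, s = 28+8 = 36
p=4,j=3: odd sum, s = 36-3 = 33
p=4,j=4: even sum, s = 33+16 = 49
p=4,j=5: odd sum, s = 49-5 = 44
p=4,j=6: even sum, s = 44+24 = 68
p=5,j=1: even sum, s = 68+5 = 73
p=5,j=2: odd sum, s = 73-2 = 71
p=5,j=3: even sum, s = 71+15 = 86
p=5,j=4: odd sum, s = 86-4 = 82
p=5,j=5: even sum, s = 82+25 = 107
p=5,j=6: odd sum, s = 107-6 = 101
p=5,j=7: even sum, s = 101+35 = 136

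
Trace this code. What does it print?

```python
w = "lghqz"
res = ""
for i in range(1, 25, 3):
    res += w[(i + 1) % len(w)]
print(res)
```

i=1: add w[2]='h' → 'h'
i=4: add w[0]='l' → 'hl'
i=7: add w[3]='q' → 'hlq'
i=10: add w[1]='g' → 'hlqg'
i=13: add w[4]='z' → 'hlqgz'
i=16: add w[2]='h' → 'hlqgzh'
i=19: add w[0]='l' → 'hlqgzhl'
i=22: add w[3]='q' → 'hlqgzhlq'

hlqgzhlq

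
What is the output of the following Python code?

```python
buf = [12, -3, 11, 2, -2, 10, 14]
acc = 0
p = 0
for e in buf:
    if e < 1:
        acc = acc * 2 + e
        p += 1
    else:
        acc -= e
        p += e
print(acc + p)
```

e=12: not <1, acc = 0-12 = -12; p=12
e=-3: <1, acc = (-12)*2+(-3) = -27; p=13
e=11: not <1, acc = (-27)-11 = -38; p=24
e=2: not <1, acc = (-38)-2 = -40; p=26
e=-2: <1, acc = (-40)*2+(-2) = -82; p=27
e=10: not <1, acc = (-82)-10 = -92; p=37
e=14: not <1, acc = (-92)-14 = -106; p=51
acc+p = (-106)+51 = -55

-55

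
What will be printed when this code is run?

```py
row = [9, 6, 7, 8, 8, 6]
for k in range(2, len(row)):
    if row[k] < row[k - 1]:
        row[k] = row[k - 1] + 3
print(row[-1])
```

11

k=2: 7>=6, unchanged → [9, 6, 7, 8, 8, 6]
k=3: 8>=7, unchanged → [9, 6, 7, 8, 8, 6]
k=4: 8>=8, unchanged → [9, 6, 7, 8, 8, 6]
k=5: 6<8, row[5] = 8+3 = 11 → [9, 6, 7, 8, 8, 11]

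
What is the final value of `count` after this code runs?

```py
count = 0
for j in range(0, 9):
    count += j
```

36

j=0: count = 0+0 = 0
j=1: count = 0+1 = 1
j=2: count = 1+2 = 3
j=3: count = 3+3 = 6
j=4: count = 6+4 = 10
j=5: count = 10+5 = 15
j=6: count = 15+6 = 21
j=7: count = 21+7 = 28
j=8: count = 28+8 = 36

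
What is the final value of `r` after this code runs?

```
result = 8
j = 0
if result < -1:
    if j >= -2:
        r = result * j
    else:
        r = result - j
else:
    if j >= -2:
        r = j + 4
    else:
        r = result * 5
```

4

result=8, j=0
result < -1 is False; j >= -2 is True
→ r = j + 4 = 4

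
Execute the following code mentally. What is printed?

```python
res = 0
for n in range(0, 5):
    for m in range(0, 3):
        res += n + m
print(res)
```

n=0,m=0: res = 0+0 = 0
n=0,m=1: res = 0+1 = 1
n=0,m=2: res = 1+2 = 3
n=1,m=0: res = 3+1 = 4
n=1,m=1: res = 4+2 = 6
n=1,m=2: res = 6+3 = 9
n=2,m=0: res = 9+2 = 11
n=2,m=1: res = 11+3 = 14
n=2,m=2: res = 14+4 = 18
n=3,m=0: res = 18+3 = 21
n=3,m=1: res = 21+4 = 25
n=3,m=2: res = 25+5 = 30
n=4,m=0: res = 30+4 = 34
n=4,m=1: res = 34+5 = 39
n=4,m=2: res = 39+6 = 45

45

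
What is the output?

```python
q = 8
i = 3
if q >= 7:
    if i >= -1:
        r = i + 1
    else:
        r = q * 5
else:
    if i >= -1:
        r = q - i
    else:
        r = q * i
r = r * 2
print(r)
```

8

q=8, i=3
q >= 7 is True; i >= -1 is True
→ r = i + 1 = 4
r = 4*2 = 8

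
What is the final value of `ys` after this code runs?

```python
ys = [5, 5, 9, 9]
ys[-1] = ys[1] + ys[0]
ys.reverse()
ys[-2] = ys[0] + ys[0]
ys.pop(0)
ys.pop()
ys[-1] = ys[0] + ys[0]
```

[9, 18]

ys[-1] = ys[1]+ys[0] = 5+5 = 10 → [5, 5, 9, 10]
reverse → [10, 9, 5, 5]
ys[-2] = ys[0]+ys[0] = 10+10 = 20 → [10, 9, 20, 5]
pop(0) removes 10 → [9, 20, 5]
pop() removes 5 → [9, 20]
ys[-1] = ys[0]+ys[0] = 9+9 = 18 → [9, 18]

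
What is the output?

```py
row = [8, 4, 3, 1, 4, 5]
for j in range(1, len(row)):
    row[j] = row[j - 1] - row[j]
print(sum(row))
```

j=1: row[1] = 8-4 = 4 → [8, 4, 3, 1, 4, 5]
j=2: row[2] = 4-3 = 1 → [8, 4, 1, 1, 4, 5]
j=3: row[3] = 1-1 = 0 → [8, 4, 1, 0, 4, 5]
j=4: row[4] = 0-4 = -4 → [8, 4, 1, 0, -4, 5]
j=5: row[5] = (-4)-5 = -9 → [8, 4, 1, 0, -4, -9]
sum = 0

0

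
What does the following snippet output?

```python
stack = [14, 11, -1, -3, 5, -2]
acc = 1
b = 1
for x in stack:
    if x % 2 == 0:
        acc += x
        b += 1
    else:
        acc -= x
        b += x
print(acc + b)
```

16

x=14: even, acc = 1+14 = 15; b=2
x=11: not even, acc = 15-11 = 4; b=13
x=-1: not even, acc = 4-(-1) = 5; b=12
x=-3: not even, acc = 5-(-3) = 8; b=9
x=5: not even, acc = 8-5 = 3; b=14
x=-2: even, acc = 3+(-2) = 1; b=15
acc+b = 1+15 = 16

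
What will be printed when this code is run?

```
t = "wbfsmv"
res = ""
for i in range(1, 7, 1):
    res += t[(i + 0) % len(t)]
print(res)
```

i=1: add t[1]='b' → 'b'
i=2: add t[2]='f' → 'bf'
i=3: add t[3]='s' → 'bfs'
i=4: add t[4]='m' → 'bfsm'
i=5: add t[5]='v' → 'bfsmv'
i=6: add t[0]='w' → 'bfsmvw'

bfsmvw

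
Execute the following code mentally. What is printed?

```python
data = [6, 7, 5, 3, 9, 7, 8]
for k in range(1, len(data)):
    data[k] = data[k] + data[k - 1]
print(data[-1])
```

45

k=1: data[1] = 7+6 = 13 → [6, 13, 5, 3, 9, 7, 8]
k=2: data[2] = 5+13 = 18 → [6, 13, 18, 3, 9, 7, 8]
k=3: data[3] = 3+18 = 21 → [6, 13, 18, 21, 9, 7, 8]
k=4: data[4] = 9+21 = 30 → [6, 13, 18, 21, 30, 7, 8]
k=5: data[5] = 7+30 = 37 → [6, 13, 18, 21, 30, 37, 8]
k=6: data[6] = 8+37 = 45 → [6, 13, 18, 21, 30, 37, 45]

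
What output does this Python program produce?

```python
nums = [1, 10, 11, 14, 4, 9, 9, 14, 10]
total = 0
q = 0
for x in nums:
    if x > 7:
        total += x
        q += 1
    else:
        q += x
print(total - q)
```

x=1: not >7; q=1
x=10: >7, total = 0+10 = 10; q=2
x=11: >7, total = 10+11 = 21; q=3
x=14: >7, total = 21+14 = 35; q=4
x=4: not >7; q=8
x=9: >7, total = 35+9 = 44; q=9
x=9: >7, total = 44+9 = 53; q=10
x=14: >7, total = 53+14 = 67; q=11
x=10: >7, total = 67+10 = 77; q=12
total-q = 77-12 = 65

65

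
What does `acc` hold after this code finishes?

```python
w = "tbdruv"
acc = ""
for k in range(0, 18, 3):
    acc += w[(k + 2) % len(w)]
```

'dvdvdv'

k=0: add w[2]='d' → 'd'
k=3: add w[5]='v' → 'dv'
k=6: add w[2]='d' → 'dvd'
k=9: add w[5]='v' → 'dvdv'
k=12: add w[2]='d' → 'dvdvd'
k=15: add w[5]='v' → 'dvdvdv'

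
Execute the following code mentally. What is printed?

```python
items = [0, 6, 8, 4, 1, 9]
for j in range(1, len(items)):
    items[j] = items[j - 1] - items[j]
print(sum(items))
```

j=1: items[1] = 0-6 = -6 → [0, -6, 8, 4, 1, 9]
j=2: items[2] = (-6)-8 = -14 → [0, -6, -14, 4, 1, 9]
j=3: items[3] = (-14)-4 = -18 → [0, -6, -14, -18, 1, 9]
j=4: items[4] = (-18)-1 = -19 → [0, -6, -14, -18, -19, 9]
j=5: items[5] = (-19)-9 = -28 → [0, -6, -14, -18, -19, -28]
sum = -85

-85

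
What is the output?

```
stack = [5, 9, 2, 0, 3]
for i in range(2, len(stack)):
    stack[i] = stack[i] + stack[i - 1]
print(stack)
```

i=2: stack[2] = 2+9 = 11 → [5, 9, 11, 0, 3]
i=3: stack[3] = 0+11 = 11 → [5, 9, 11, 11, 3]
i=4: stack[4] = 3+11 = 14 → [5, 9, 11, 11, 14]

[5, 9, 11, 11, 14]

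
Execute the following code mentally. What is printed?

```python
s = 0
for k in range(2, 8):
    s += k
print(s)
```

k=2: s = 0+2 = 2
k=3: s = 2+3 = 5
k=4: s = 5+4 = 9
k=5: s = 9+5 = 14
k=6: s = 14+6 = 20
k=7: s = 20+7 = 27

27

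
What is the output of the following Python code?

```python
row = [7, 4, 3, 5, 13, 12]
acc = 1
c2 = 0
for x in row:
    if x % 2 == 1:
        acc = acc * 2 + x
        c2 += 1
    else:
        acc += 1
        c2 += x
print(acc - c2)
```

96

x=7: odd, acc = 1*2+7 = 9; c2=1
x=4: not odd, acc = 9+1 = 10; c2=5
x=3: odd, acc = 10*2+3 = 23; c2=6
x=5: odd, acc = 23*2+5 = 51; c2=7
x=13: odd, acc = 51*2+13 = 115; c2=8
x=12: not odd, acc = 115+1 = 116; c2=20
acc-c2 = 116-20 = 96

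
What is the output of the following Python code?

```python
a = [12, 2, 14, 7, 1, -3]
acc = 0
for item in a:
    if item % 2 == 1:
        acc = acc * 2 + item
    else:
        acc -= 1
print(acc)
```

item=12: not odd, acc = 0-1 = -1
item=2: not odd, acc = (-1)-1 = -2
item=14: not odd, acc = (-2)-1 = -3
item=7: odd, acc = (-3)*2+7 = 1
item=1: odd, acc = 1*2+1 = 3
item=-3: odd, acc = 3*2+(-3) = 3

3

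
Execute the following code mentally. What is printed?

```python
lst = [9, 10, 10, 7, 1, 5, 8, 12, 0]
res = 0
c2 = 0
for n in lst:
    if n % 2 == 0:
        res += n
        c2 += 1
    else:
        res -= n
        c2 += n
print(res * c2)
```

486

n=9: not even, res = 0-9 = -9; c2=9
n=10: even, res = (-9)+10 = 1; c2=10
n=10: even, res = 1+10 = 11; c2=11
n=7: not even, res = 11-7 = 4; c2=18
n=1: not even, res = 4-1 = 3; c2=19
n=5: not even, res = 3-5 = -2; c2=24
n=8: even, res = (-2)+8 = 6; c2=25
n=12: even, res = 6+12 = 18; c2=26
n=0: even, res = 18+0 = 18; c2=27
res*c2 = 18*27 = 486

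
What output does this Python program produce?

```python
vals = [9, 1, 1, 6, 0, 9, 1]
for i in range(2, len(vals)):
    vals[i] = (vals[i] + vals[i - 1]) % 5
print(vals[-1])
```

3

i=2: vals[2] = (1+1)%5 = 2 → [9, 1, 2, 6, 0, 9, 1]
i=3: vals[3] = (6+2)%5 = 3 → [9, 1, 2, 3, 0, 9, 1]
i=4: vals[4] = (0+3)%5 = 3 → [9, 1, 2, 3, 3, 9, 1]
i=5: vals[5] = (9+3)%5 = 2 → [9, 1, 2, 3, 3, 2, 1]
i=6: vals[6] = (1+2)%5 = 3 → [9, 1, 2, 3, 3, 2, 3]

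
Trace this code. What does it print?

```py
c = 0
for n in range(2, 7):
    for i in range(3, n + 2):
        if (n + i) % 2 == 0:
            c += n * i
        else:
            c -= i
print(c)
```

n=2,i=3: odd sum, c = 0-3 = -3
n=3,i=3: even sum, c = (-3)+9 = 6
n=3,i=4: odd sum, c = 6-4 = 2
n=4,i=3: odd sum, c = 2-3 = -1
n=4,i=4: even sum, c = (-1)+16 = 15
n=4,i=5: odd sum, c = 15-5 = 10
n=5,i=3: even sum, c = 10+15 = 25
n=5,i=4: odd sum, c = 25-4 = 21
n=5,i=5: even sum, c = 21+25 = 46
n=5,i=6: odd sum, c = 46-6 = 40
n=6,i=3: odd sum, c = 40-3 = 37
n=6,i=4: even sum, c = 37+24 = 61
n=6,i=5: odd sum, c = 61-5 = 56
n=6,i=6: even sum, c = 56+36 = 92
n=6,i=7: odd sum, c = 92-7 = 85

85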